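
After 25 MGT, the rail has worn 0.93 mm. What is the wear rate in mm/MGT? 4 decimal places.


Wear rate = total wear / cumulative tonnage
Rate = 0.93 / 25
Rate = 0.0372 mm/MGT

0.0372


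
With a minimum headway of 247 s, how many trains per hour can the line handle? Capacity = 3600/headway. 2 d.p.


Capacity = 3600 / headway
Capacity = 3600 / 247
Capacity = 14.57 trains/hour

14.57


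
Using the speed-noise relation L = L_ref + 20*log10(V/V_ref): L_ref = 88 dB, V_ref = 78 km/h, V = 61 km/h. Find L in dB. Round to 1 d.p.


V/V_ref = 61 / 78 = 0.782051
log10(0.782051) = -0.106765
20 * -0.106765 = -2.1353
L = 88 + -2.1353 = 85.9 dB

85.9


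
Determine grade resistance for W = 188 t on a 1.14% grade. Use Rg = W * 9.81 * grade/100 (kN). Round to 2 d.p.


Rg = W * 9.81 * grade / 100
Rg = 188 * 9.81 * 1.14 / 100
Rg = 1844.28 * 0.0114
Rg = 21.02 kN

21.02


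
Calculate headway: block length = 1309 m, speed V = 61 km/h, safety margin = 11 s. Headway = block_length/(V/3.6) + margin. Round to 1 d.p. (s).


V = 61 / 3.6 = 16.9444 m/s
Block traversal time = 1309 / 16.9444 = 77.2525 s
Headway = 77.2525 + 11
Headway = 88.3 s

88.3


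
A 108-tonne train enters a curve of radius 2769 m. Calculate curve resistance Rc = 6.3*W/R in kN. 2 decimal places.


Rc = 6.3 * W / R
Rc = 6.3 * 108 / 2769
Rc = 680.4 / 2769
Rc = 0.25 kN

0.25


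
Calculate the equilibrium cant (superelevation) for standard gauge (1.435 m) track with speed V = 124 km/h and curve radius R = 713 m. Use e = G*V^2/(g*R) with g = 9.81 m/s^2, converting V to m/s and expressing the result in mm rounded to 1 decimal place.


Convert speed: V = 124 / 3.6 = 34.4444 m/s
Apply formula: e = 1.435 * 34.4444^2 / (9.81 * 713)
e = 1.435 * 1186.4198 / 6994.53
e = 0.243406 m = 243.4 mm

243.4


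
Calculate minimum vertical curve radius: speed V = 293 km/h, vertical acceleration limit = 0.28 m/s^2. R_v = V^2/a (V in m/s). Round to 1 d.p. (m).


Convert speed: V = 293 / 3.6 = 81.3889 m/s
V^2 = 6624.1512 m^2/s^2
R_v = 6624.1512 / 0.28
R_v = 23657.7 m

23657.7


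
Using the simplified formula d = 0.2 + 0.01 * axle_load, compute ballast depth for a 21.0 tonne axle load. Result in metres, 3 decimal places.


d = 0.2 + 0.01 * 21.0
d = 0.2 + 0.21
d = 0.410 m

0.410


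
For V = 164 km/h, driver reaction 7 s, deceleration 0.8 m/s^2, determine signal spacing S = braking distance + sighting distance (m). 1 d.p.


V = 164 / 3.6 = 45.5556 m/s
Braking distance = 45.5556^2 / (2*0.8) = 1297.0679 m
Sighting distance = 45.5556 * 7 = 318.8889 m
S = 1297.0679 + 318.8889 = 1616.0 m

1616.0


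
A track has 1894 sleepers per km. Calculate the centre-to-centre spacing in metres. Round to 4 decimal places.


Spacing = 1000 m / number of sleepers
Spacing = 1000 / 1894
Spacing = 0.5280 m

0.5280


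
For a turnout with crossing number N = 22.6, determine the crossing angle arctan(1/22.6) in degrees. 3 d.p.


1/N = 1/22.6 = 0.044248
angle = arctan(0.044248) = 0.044219 rad
angle = 0.044219 * 180/pi = 2.534 degrees

2.534


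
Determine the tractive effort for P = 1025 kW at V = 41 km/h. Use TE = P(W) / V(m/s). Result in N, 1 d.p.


Convert: P = 1025 kW = 1025000 W
V = 41 / 3.6 = 11.3889 m/s
TE = 1025000 / 11.3889
TE = 90000.0 N

90000.0


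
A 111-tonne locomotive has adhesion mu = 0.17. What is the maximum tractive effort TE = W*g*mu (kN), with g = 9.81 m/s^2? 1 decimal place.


TE_max = W * g * mu
TE_max = 111 * 9.81 * 0.17
TE_max = 1088.91 * 0.17
TE_max = 185.1 kN

185.1


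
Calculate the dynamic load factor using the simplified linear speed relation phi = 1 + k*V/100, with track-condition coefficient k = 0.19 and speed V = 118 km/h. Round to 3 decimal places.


phi = 1 + k * V / 100
phi = 1 + 0.19 * 118 / 100
phi = 1 + 0.2242
phi = 1.224

1.224


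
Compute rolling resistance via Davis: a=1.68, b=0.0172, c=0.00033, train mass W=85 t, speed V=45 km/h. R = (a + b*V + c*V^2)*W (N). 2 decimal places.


b*V = 0.0172 * 45 = 0.774
c*V^2 = 0.00033 * 2025 = 0.66825
R_per_t = 1.68 + 0.774 + 0.66825 = 3.12225 N/t
R_total = 3.12225 * 85 = 265.39 N

265.39


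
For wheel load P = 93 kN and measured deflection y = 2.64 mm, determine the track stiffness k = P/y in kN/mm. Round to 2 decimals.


Track stiffness k = P / y
k = 93 / 2.64
k = 35.23 kN/mm

35.23


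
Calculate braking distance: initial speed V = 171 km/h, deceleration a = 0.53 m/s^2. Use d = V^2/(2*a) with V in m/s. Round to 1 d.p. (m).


Convert speed: V = 171 / 3.6 = 47.5 m/s
V^2 = 2256.25
d = 2256.25 / (2 * 0.53)
d = 2256.25 / 1.06
d = 2128.5 m

2128.5


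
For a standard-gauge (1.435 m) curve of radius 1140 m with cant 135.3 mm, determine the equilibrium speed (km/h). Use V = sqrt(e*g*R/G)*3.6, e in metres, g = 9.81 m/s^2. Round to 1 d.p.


Convert cant: e = 135.3 mm = 0.1353 m
V_ms = sqrt(0.1353 * 9.81 * 1140 / 1.435)
V_ms = sqrt(1054.434857) = 32.4721 m/s
V = 32.4721 * 3.6 = 116.9 km/h

116.9


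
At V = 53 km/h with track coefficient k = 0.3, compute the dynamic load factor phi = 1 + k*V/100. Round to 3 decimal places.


phi = 1 + k * V / 100
phi = 1 + 0.3 * 53 / 100
phi = 1 + 0.159
phi = 1.159

1.159


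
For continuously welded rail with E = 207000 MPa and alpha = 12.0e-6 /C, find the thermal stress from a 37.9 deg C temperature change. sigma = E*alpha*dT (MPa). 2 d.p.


sigma = E * alpha * dT
sigma = 207000 * 12.0e-6 * 37.9
sigma = 2.484 * 37.9
sigma = 94.14 MPa

94.14


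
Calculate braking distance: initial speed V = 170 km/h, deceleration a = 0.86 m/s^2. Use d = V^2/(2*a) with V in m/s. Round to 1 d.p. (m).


Convert speed: V = 170 / 3.6 = 47.2222 m/s
V^2 = 2229.9383
d = 2229.9383 / (2 * 0.86)
d = 2229.9383 / 1.72
d = 1296.5 m

1296.5


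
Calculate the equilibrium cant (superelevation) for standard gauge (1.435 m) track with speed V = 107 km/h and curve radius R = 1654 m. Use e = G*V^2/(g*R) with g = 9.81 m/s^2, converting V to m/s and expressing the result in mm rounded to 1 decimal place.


Convert speed: V = 107 / 3.6 = 29.7222 m/s
Apply formula: e = 1.435 * 29.7222^2 / (9.81 * 1654)
e = 1.435 * 883.4105 / 16225.74
e = 0.078129 m = 78.1 mm

78.1


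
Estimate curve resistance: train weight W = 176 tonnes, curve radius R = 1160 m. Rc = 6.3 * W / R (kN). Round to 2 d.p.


Rc = 6.3 * W / R
Rc = 6.3 * 176 / 1160
Rc = 1108.8 / 1160
Rc = 0.96 kN

0.96


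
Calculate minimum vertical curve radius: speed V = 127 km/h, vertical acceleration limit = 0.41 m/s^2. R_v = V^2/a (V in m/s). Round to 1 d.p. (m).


Convert speed: V = 127 / 3.6 = 35.2778 m/s
V^2 = 1244.5216 m^2/s^2
R_v = 1244.5216 / 0.41
R_v = 3035.4 m

3035.4


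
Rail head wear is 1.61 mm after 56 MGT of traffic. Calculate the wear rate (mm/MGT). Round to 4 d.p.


Wear rate = total wear / cumulative tonnage
Rate = 1.61 / 56
Rate = 0.0288 mm/MGT

0.0288


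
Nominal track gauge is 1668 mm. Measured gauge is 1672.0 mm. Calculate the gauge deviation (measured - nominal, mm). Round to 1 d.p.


Deviation = measured - nominal
Deviation = 1672.0 - 1668
Deviation = 4.0 mm

4.0


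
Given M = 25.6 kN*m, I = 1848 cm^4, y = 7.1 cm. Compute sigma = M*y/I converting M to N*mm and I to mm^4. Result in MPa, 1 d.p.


Convert units:
M = 25.6 kN*m = 25600000 N*mm
y = 7.1 cm = 71 mm
I = 1848 cm^4 = 18480000 mm^4
sigma = 25600000 * 71 / 18480000
sigma = 98.4 MPa

98.4


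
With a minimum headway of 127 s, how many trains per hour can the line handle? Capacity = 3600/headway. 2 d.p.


Capacity = 3600 / headway
Capacity = 3600 / 127
Capacity = 28.35 trains/hour

28.35


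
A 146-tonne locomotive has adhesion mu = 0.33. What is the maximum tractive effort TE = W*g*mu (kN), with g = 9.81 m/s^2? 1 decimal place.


TE_max = W * g * mu
TE_max = 146 * 9.81 * 0.33
TE_max = 1432.26 * 0.33
TE_max = 472.6 kN

472.6


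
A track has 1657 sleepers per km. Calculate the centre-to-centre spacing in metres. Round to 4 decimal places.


Spacing = 1000 m / number of sleepers
Spacing = 1000 / 1657
Spacing = 0.6035 m

0.6035


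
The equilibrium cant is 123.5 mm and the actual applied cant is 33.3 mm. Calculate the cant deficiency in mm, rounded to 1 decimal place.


Cant deficiency = equilibrium cant - actual cant
CD = 123.5 - 33.3
CD = 90.2 mm

90.2


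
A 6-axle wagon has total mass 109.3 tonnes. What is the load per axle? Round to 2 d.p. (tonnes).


Load per axle = total weight / number of axles
Load = 109.3 / 6
Load = 18.22 tonnes

18.22


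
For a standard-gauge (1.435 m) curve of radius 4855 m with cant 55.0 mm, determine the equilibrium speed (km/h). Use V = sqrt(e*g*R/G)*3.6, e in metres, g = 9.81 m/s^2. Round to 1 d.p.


Convert cant: e = 55.0 mm = 0.0550 m
V_ms = sqrt(0.0550 * 9.81 * 4855 / 1.435)
V_ms = sqrt(1825.446167) = 42.7252 m/s
V = 42.7252 * 3.6 = 153.8 km/h

153.8


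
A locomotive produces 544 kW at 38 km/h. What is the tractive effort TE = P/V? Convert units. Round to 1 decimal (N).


Convert: P = 544 kW = 544000 W
V = 38 / 3.6 = 10.5556 m/s
TE = 544000 / 10.5556
TE = 51536.8 N

51536.8


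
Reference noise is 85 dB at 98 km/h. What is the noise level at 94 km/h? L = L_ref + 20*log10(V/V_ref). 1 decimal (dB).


V/V_ref = 94 / 98 = 0.959184
log10(0.959184) = -0.018098
20 * -0.018098 = -0.362
L = 85 + -0.362 = 84.6 dB

84.6


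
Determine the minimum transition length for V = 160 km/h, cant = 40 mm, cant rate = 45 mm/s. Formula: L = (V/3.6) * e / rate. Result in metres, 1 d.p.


Convert speed: V = 160 / 3.6 = 44.4444 m/s
L = 44.4444 * 40 / 45
L = 1777.7778 / 45
L = 39.5 m

39.5


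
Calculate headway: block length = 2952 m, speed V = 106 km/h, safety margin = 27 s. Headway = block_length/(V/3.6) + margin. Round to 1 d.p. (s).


V = 106 / 3.6 = 29.4444 m/s
Block traversal time = 2952 / 29.4444 = 100.2566 s
Headway = 100.2566 + 27
Headway = 127.3 s

127.3


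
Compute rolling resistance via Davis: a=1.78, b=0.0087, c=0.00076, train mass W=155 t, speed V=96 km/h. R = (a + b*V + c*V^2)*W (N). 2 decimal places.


b*V = 0.0087 * 96 = 0.8352
c*V^2 = 0.00076 * 9216 = 7.00416
R_per_t = 1.78 + 0.8352 + 7.00416 = 9.61936 N/t
R_total = 9.61936 * 155 = 1491.00 N

1491.00


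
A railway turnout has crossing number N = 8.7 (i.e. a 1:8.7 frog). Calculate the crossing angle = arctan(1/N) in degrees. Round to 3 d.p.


1/N = 1/8.7 = 0.114943
angle = arctan(0.114943) = 0.11444 rad
angle = 0.11444 * 180/pi = 6.557 degrees

6.557


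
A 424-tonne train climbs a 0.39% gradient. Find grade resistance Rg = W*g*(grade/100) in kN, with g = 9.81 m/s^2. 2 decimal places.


Rg = W * 9.81 * grade / 100
Rg = 424 * 9.81 * 0.39 / 100
Rg = 4159.44 * 0.0039
Rg = 16.22 kN

16.22


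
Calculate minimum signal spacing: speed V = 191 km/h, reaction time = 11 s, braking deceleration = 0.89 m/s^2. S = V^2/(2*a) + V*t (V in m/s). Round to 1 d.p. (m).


V = 191 / 3.6 = 53.0556 m/s
Braking distance = 53.0556^2 / (2*0.89) = 1581.4 m
Sighting distance = 53.0556 * 11 = 583.6111 m
S = 1581.4 + 583.6111 = 2165.0 m

2165.0


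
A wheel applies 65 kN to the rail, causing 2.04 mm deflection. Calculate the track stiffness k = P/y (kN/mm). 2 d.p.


Track stiffness k = P / y
k = 65 / 2.04
k = 31.86 kN/mm

31.86


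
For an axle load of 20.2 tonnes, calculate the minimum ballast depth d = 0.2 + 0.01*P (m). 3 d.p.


d = 0.2 + 0.01 * 20.2
d = 0.2 + 0.202
d = 0.402 m

0.402


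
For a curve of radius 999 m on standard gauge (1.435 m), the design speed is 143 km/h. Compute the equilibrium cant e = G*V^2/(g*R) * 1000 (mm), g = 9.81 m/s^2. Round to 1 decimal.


Convert speed: V = 143 / 3.6 = 39.7222 m/s
Apply formula: e = 1.435 * 39.7222^2 / (9.81 * 999)
e = 1.435 * 1577.8549 / 9800.19
e = 0.231039 m = 231.0 mm

231.0


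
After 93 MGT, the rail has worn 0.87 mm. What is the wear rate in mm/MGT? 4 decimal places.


Wear rate = total wear / cumulative tonnage
Rate = 0.87 / 93
Rate = 0.0094 mm/MGT

0.0094


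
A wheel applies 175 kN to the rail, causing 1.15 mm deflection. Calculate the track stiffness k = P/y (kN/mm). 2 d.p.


Track stiffness k = P / y
k = 175 / 1.15
k = 152.17 kN/mm

152.17


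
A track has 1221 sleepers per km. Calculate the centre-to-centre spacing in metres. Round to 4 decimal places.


Spacing = 1000 m / number of sleepers
Spacing = 1000 / 1221
Spacing = 0.8190 m

0.8190


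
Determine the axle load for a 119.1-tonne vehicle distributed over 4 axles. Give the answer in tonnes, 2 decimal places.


Load per axle = total weight / number of axles
Load = 119.1 / 4
Load = 29.78 tonnes

29.78


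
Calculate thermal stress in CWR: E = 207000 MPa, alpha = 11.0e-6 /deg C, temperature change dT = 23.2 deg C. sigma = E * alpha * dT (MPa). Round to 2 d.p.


sigma = E * alpha * dT
sigma = 207000 * 11.0e-6 * 23.2
sigma = 2.277 * 23.2
sigma = 52.83 MPa

52.83


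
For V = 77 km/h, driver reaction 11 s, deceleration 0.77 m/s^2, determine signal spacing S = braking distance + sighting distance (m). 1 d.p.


V = 77 / 3.6 = 21.3889 m/s
Braking distance = 21.3889^2 / (2*0.77) = 297.0679 m
Sighting distance = 21.3889 * 11 = 235.2778 m
S = 297.0679 + 235.2778 = 532.3 m

532.3


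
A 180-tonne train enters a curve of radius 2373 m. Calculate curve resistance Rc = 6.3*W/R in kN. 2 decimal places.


Rc = 6.3 * W / R
Rc = 6.3 * 180 / 2373
Rc = 1134.0 / 2373
Rc = 0.48 kN

0.48


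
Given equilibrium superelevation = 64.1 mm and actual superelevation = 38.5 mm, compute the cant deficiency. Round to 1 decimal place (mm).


Cant deficiency = equilibrium cant - actual cant
CD = 64.1 - 38.5
CD = 25.6 mm

25.6


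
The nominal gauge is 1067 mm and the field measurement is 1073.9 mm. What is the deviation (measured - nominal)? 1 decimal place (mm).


Deviation = measured - nominal
Deviation = 1073.9 - 1067
Deviation = 6.9 mm

6.9


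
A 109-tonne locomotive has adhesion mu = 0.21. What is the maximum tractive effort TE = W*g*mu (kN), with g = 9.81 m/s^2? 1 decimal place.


TE_max = W * g * mu
TE_max = 109 * 9.81 * 0.21
TE_max = 1069.29 * 0.21
TE_max = 224.6 kN

224.6


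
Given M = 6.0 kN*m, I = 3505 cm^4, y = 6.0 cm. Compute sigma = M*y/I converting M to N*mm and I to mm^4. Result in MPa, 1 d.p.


Convert units:
M = 6.0 kN*m = 6000000 N*mm
y = 6.0 cm = 60 mm
I = 3505 cm^4 = 35050000 mm^4
sigma = 6000000 * 60 / 35050000
sigma = 10.3 MPa

10.3


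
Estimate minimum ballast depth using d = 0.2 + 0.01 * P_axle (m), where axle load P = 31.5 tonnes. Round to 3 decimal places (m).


d = 0.2 + 0.01 * 31.5
d = 0.2 + 0.315
d = 0.515 m

0.515


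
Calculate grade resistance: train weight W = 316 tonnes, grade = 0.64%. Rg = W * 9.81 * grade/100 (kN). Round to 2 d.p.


Rg = W * 9.81 * grade / 100
Rg = 316 * 9.81 * 0.64 / 100
Rg = 3099.96 * 0.0064
Rg = 19.84 kN

19.84


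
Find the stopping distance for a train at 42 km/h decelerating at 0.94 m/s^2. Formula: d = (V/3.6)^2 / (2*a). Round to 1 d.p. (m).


Convert speed: V = 42 / 3.6 = 11.6667 m/s
V^2 = 136.1111
d = 136.1111 / (2 * 0.94)
d = 136.1111 / 1.88
d = 72.4 m

72.4


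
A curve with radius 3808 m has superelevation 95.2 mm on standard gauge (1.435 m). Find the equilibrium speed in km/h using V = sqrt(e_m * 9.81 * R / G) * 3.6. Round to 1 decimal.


Convert cant: e = 95.2 mm = 0.0952 m
V_ms = sqrt(0.0952 * 9.81 * 3808 / 1.435)
V_ms = sqrt(2478.283551) = 49.7824 m/s
V = 49.7824 * 3.6 = 179.2 km/h

179.2


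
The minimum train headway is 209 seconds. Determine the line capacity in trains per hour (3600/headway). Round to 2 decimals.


Capacity = 3600 / headway
Capacity = 3600 / 209
Capacity = 17.22 trains/hour

17.22


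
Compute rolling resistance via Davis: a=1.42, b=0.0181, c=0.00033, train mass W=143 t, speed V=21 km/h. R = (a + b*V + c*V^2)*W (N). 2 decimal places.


b*V = 0.0181 * 21 = 0.3801
c*V^2 = 0.00033 * 441 = 0.14553
R_per_t = 1.42 + 0.3801 + 0.14553 = 1.94563 N/t
R_total = 1.94563 * 143 = 278.23 N

278.23


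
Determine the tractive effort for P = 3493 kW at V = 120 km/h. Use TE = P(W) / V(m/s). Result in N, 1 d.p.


Convert: P = 3493 kW = 3493000 W
V = 120 / 3.6 = 33.3333 m/s
TE = 3493000 / 33.3333
TE = 104790.0 N

104790.0


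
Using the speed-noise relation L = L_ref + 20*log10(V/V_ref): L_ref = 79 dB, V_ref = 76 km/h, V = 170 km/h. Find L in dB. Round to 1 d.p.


V/V_ref = 170 / 76 = 2.236842
log10(2.236842) = 0.349635
20 * 0.349635 = 6.9927
L = 79 + 6.9927 = 86.0 dB

86.0


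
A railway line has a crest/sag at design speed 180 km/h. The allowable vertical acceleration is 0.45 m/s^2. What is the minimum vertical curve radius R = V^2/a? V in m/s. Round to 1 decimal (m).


Convert speed: V = 180 / 3.6 = 50.0 m/s
V^2 = 2500.0 m^2/s^2
R_v = 2500.0 / 0.45
R_v = 5555.6 m

5555.6


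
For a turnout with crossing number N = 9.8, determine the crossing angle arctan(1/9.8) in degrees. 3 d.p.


1/N = 1/9.8 = 0.102041
angle = arctan(0.102041) = 0.101689 rad
angle = 0.101689 * 180/pi = 5.826 degrees

5.826


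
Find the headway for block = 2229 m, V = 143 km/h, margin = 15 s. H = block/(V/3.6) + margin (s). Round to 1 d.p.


V = 143 / 3.6 = 39.7222 m/s
Block traversal time = 2229 / 39.7222 = 56.1147 s
Headway = 56.1147 + 15
Headway = 71.1 s

71.1


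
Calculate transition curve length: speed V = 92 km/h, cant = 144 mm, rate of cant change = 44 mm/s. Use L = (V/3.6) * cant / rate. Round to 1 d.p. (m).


Convert speed: V = 92 / 3.6 = 25.5556 m/s
L = 25.5556 * 144 / 44
L = 3680.0 / 44
L = 83.6 m

83.6


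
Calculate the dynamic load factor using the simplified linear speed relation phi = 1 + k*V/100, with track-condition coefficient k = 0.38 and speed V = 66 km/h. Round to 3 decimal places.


phi = 1 + k * V / 100
phi = 1 + 0.38 * 66 / 100
phi = 1 + 0.2508
phi = 1.251

1.251


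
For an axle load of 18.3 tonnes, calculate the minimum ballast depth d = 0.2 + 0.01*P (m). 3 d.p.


d = 0.2 + 0.01 * 18.3
d = 0.2 + 0.183
d = 0.383 m

0.383


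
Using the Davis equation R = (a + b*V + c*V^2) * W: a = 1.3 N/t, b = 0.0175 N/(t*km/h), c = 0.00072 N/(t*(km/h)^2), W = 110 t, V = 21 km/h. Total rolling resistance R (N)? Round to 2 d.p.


b*V = 0.0175 * 21 = 0.3675
c*V^2 = 0.00072 * 441 = 0.31752
R_per_t = 1.3 + 0.3675 + 0.31752 = 1.98502 N/t
R_total = 1.98502 * 110 = 218.35 N

218.35


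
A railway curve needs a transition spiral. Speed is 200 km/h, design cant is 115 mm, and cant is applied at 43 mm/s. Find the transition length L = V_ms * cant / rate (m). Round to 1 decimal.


Convert speed: V = 200 / 3.6 = 55.5556 m/s
L = 55.5556 * 115 / 43
L = 6388.8889 / 43
L = 148.6 m

148.6


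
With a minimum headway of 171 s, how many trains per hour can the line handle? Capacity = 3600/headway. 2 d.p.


Capacity = 3600 / headway
Capacity = 3600 / 171
Capacity = 21.05 trains/hour

21.05


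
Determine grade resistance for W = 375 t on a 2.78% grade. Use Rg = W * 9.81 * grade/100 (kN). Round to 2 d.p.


Rg = W * 9.81 * grade / 100
Rg = 375 * 9.81 * 2.78 / 100
Rg = 3678.75 * 0.0278
Rg = 102.27 kN

102.27


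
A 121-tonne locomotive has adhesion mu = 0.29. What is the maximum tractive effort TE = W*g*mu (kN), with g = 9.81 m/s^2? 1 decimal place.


TE_max = W * g * mu
TE_max = 121 * 9.81 * 0.29
TE_max = 1187.01 * 0.29
TE_max = 344.2 kN

344.2


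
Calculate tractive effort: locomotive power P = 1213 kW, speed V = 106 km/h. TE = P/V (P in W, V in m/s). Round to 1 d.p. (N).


Convert: P = 1213 kW = 1213000 W
V = 106 / 3.6 = 29.4444 m/s
TE = 1213000 / 29.4444
TE = 41196.2 N

41196.2


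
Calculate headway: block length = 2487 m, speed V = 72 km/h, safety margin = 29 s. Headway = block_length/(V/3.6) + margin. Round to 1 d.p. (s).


V = 72 / 3.6 = 20.0 m/s
Block traversal time = 2487 / 20.0 = 124.35 s
Headway = 124.35 + 29
Headway = 153.4 s

153.4


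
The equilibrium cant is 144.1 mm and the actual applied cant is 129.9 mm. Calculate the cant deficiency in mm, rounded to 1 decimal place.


Cant deficiency = equilibrium cant - actual cant
CD = 144.1 - 129.9
CD = 14.2 mm

14.2


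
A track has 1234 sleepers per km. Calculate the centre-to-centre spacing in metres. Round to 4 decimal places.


Spacing = 1000 m / number of sleepers
Spacing = 1000 / 1234
Spacing = 0.8104 m

0.8104


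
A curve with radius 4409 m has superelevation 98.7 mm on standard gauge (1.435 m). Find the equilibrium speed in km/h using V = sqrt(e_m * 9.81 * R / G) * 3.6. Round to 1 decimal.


Convert cant: e = 98.7 mm = 0.0987 m
V_ms = sqrt(0.0987 * 9.81 * 4409 / 1.435)
V_ms = sqrt(2974.913605) = 54.5428 m/s
V = 54.5428 * 3.6 = 196.4 km/h

196.4


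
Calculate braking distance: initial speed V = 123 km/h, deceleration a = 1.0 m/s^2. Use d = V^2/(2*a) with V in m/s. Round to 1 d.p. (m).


Convert speed: V = 123 / 3.6 = 34.1667 m/s
V^2 = 1167.3611
d = 1167.3611 / (2 * 1.0)
d = 1167.3611 / 2.0
d = 583.7 m

583.7


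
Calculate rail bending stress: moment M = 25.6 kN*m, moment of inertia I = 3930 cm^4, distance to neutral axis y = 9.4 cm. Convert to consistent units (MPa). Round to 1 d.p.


Convert units:
M = 25.6 kN*m = 25600000 N*mm
y = 9.4 cm = 94 mm
I = 3930 cm^4 = 39300000 mm^4
sigma = 25600000 * 94 / 39300000
sigma = 61.2 MPa

61.2


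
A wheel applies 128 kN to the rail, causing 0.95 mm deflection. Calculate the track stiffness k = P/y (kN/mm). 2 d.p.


Track stiffness k = P / y
k = 128 / 0.95
k = 134.74 kN/mm

134.74


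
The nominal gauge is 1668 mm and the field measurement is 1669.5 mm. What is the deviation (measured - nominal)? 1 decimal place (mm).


Deviation = measured - nominal
Deviation = 1669.5 - 1668
Deviation = 1.5 mm

1.5


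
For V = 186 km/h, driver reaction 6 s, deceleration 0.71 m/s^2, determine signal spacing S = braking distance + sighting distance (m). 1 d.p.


V = 186 / 3.6 = 51.6667 m/s
Braking distance = 51.6667^2 / (2*0.71) = 1879.8905 m
Sighting distance = 51.6667 * 6 = 310.0 m
S = 1879.8905 + 310.0 = 2189.9 m

2189.9


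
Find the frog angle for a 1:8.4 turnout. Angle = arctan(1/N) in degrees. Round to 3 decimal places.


1/N = 1/8.4 = 0.119048
angle = arctan(0.119048) = 0.11849 rad
angle = 0.11849 * 180/pi = 6.789 degrees

6.789


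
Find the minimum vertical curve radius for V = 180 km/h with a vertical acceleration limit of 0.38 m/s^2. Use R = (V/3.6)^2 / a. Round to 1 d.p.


Convert speed: V = 180 / 3.6 = 50.0 m/s
V^2 = 2500.0 m^2/s^2
R_v = 2500.0 / 0.38
R_v = 6578.9 m

6578.9


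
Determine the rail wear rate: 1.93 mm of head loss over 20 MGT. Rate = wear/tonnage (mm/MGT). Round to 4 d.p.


Wear rate = total wear / cumulative tonnage
Rate = 1.93 / 20
Rate = 0.0965 mm/MGT

0.0965


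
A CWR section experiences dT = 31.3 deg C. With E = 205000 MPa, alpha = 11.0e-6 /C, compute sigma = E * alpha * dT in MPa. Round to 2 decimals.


sigma = E * alpha * dT
sigma = 205000 * 11.0e-6 * 31.3
sigma = 2.255 * 31.3
sigma = 70.58 MPa

70.58


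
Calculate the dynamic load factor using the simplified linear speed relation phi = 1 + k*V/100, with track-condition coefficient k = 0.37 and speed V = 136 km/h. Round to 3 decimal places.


phi = 1 + k * V / 100
phi = 1 + 0.37 * 136 / 100
phi = 1 + 0.5032
phi = 1.503

1.503


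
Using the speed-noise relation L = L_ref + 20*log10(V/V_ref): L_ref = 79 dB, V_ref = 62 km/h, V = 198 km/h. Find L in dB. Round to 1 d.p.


V/V_ref = 198 / 62 = 3.193548
log10(3.193548) = 0.504274
20 * 0.504274 = 10.0855
L = 79 + 10.0855 = 89.1 dB

89.1


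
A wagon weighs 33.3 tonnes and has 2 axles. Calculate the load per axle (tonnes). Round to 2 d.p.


Load per axle = total weight / number of axles
Load = 33.3 / 2
Load = 16.65 tonnes

16.65


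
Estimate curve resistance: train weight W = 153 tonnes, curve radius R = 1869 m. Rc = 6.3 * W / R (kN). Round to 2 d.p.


Rc = 6.3 * W / R
Rc = 6.3 * 153 / 1869
Rc = 963.9 / 1869
Rc = 0.52 kN

0.52


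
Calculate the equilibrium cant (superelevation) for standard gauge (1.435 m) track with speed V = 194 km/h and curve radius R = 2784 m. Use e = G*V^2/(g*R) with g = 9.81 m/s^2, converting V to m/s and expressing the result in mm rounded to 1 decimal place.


Convert speed: V = 194 / 3.6 = 53.8889 m/s
Apply formula: e = 1.435 * 53.8889^2 / (9.81 * 2784)
e = 1.435 * 2904.0123 / 27311.04
e = 0.152585 m = 152.6 mm

152.6


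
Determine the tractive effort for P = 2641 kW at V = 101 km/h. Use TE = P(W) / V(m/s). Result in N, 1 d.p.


Convert: P = 2641 kW = 2641000 W
V = 101 / 3.6 = 28.0556 m/s
TE = 2641000 / 28.0556
TE = 94134.7 N

94134.7


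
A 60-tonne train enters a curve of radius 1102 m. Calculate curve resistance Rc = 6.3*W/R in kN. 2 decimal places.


Rc = 6.3 * W / R
Rc = 6.3 * 60 / 1102
Rc = 378.0 / 1102
Rc = 0.34 kN

0.34


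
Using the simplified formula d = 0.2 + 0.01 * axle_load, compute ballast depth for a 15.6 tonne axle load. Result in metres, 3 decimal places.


d = 0.2 + 0.01 * 15.6
d = 0.2 + 0.156
d = 0.356 m

0.356


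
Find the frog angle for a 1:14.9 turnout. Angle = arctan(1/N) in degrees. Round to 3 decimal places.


1/N = 1/14.9 = 0.067114
angle = arctan(0.067114) = 0.067014 rad
angle = 0.067014 * 180/pi = 3.840 degrees

3.840


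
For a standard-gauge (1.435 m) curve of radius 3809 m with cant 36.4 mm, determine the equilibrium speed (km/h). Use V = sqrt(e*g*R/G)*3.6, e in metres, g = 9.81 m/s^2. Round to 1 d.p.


Convert cant: e = 36.4 mm = 0.0364 m
V_ms = sqrt(0.0364 * 9.81 * 3809 / 1.435)
V_ms = sqrt(947.827844) = 30.7868 m/s
V = 30.7868 * 3.6 = 110.8 km/h

110.8


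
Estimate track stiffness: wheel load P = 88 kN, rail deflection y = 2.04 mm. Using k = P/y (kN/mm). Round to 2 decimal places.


Track stiffness k = P / y
k = 88 / 2.04
k = 43.14 kN/mm

43.14


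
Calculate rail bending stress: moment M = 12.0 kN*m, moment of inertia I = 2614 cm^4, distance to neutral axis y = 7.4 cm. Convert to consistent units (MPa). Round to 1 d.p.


Convert units:
M = 12.0 kN*m = 12000000 N*mm
y = 7.4 cm = 74 mm
I = 2614 cm^4 = 26140000 mm^4
sigma = 12000000 * 74 / 26140000
sigma = 34.0 MPa

34.0


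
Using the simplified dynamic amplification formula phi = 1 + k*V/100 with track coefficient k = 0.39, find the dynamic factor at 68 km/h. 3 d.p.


phi = 1 + k * V / 100
phi = 1 + 0.39 * 68 / 100
phi = 1 + 0.2652
phi = 1.265

1.265


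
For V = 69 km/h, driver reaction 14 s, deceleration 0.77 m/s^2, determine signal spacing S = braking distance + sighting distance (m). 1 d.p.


V = 69 / 3.6 = 19.1667 m/s
Braking distance = 19.1667^2 / (2*0.77) = 238.5462 m
Sighting distance = 19.1667 * 14 = 268.3333 m
S = 238.5462 + 268.3333 = 506.9 m

506.9


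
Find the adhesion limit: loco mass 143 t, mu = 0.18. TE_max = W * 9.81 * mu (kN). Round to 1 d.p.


TE_max = W * g * mu
TE_max = 143 * 9.81 * 0.18
TE_max = 1402.83 * 0.18
TE_max = 252.5 kN

252.5


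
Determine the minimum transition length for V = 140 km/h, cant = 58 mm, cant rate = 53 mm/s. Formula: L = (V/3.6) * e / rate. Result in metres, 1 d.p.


Convert speed: V = 140 / 3.6 = 38.8889 m/s
L = 38.8889 * 58 / 53
L = 2255.5556 / 53
L = 42.6 m

42.6


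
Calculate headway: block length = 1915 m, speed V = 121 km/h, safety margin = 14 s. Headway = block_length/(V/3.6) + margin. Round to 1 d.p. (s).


V = 121 / 3.6 = 33.6111 m/s
Block traversal time = 1915 / 33.6111 = 56.9752 s
Headway = 56.9752 + 14
Headway = 71.0 s

71.0


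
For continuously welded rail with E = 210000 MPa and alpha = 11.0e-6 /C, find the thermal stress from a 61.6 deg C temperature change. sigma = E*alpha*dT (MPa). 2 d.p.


sigma = E * alpha * dT
sigma = 210000 * 11.0e-6 * 61.6
sigma = 2.31 * 61.6
sigma = 142.30 MPa

142.30


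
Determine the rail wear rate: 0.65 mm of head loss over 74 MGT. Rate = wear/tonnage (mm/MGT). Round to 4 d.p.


Wear rate = total wear / cumulative tonnage
Rate = 0.65 / 74
Rate = 0.0088 mm/MGT

0.0088


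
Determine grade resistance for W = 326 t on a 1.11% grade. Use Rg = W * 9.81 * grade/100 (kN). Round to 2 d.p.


Rg = W * 9.81 * grade / 100
Rg = 326 * 9.81 * 1.11 / 100
Rg = 3198.06 * 0.0111
Rg = 35.50 kN

35.50


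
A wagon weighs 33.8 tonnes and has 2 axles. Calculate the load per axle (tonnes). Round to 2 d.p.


Load per axle = total weight / number of axles
Load = 33.8 / 2
Load = 16.90 tonnes

16.90


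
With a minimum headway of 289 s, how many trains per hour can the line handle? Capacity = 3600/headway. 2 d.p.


Capacity = 3600 / headway
Capacity = 3600 / 289
Capacity = 12.46 trains/hour

12.46


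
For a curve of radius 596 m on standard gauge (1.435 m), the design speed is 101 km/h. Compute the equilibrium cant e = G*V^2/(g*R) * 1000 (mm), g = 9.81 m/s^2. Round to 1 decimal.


Convert speed: V = 101 / 3.6 = 28.0556 m/s
Apply formula: e = 1.435 * 28.0556^2 / (9.81 * 596)
e = 1.435 * 787.1142 / 5846.76
e = 0.193185 m = 193.2 mm

193.2


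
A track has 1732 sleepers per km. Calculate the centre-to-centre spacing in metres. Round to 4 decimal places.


Spacing = 1000 m / number of sleepers
Spacing = 1000 / 1732
Spacing = 0.5774 m

0.5774


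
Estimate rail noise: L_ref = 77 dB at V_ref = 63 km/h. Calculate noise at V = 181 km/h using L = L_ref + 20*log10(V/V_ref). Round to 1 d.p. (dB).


V/V_ref = 181 / 63 = 2.873016
log10(2.873016) = 0.458338
20 * 0.458338 = 9.1668
L = 77 + 9.1668 = 86.2 dB

86.2


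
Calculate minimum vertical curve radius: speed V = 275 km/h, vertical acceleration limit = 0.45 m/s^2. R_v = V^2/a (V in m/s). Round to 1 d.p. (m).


Convert speed: V = 275 / 3.6 = 76.3889 m/s
V^2 = 5835.2623 m^2/s^2
R_v = 5835.2623 / 0.45
R_v = 12967.2 m

12967.2


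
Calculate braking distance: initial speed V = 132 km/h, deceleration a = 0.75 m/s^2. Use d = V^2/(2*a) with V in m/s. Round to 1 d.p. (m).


Convert speed: V = 132 / 3.6 = 36.6667 m/s
V^2 = 1344.4444
d = 1344.4444 / (2 * 0.75)
d = 1344.4444 / 1.5
d = 896.3 m

896.3


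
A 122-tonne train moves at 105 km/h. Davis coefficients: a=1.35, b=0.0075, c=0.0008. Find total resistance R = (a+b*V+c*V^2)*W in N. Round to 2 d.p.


b*V = 0.0075 * 105 = 0.7875
c*V^2 = 0.0008 * 11025 = 8.82
R_per_t = 1.35 + 0.7875 + 8.82 = 10.9575 N/t
R_total = 10.9575 * 122 = 1336.82 N

1336.82


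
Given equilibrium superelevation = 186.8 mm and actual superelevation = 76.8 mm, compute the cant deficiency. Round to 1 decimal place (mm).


Cant deficiency = equilibrium cant - actual cant
CD = 186.8 - 76.8
CD = 110.0 mm

110.0


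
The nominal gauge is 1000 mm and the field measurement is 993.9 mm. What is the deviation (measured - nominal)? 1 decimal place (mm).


Deviation = measured - nominal
Deviation = 993.9 - 1000
Deviation = -6.1 mm

-6.1


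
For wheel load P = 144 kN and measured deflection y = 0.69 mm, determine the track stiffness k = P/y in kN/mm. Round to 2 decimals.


Track stiffness k = P / y
k = 144 / 0.69
k = 208.70 kN/mm

208.70


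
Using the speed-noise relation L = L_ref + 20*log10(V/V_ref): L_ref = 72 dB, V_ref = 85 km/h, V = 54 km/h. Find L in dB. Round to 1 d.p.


V/V_ref = 54 / 85 = 0.635294
log10(0.635294) = -0.197025
20 * -0.197025 = -3.9405
L = 72 + -3.9405 = 68.1 dB

68.1


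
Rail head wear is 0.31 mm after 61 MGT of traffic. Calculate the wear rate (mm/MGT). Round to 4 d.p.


Wear rate = total wear / cumulative tonnage
Rate = 0.31 / 61
Rate = 0.0051 mm/MGT

0.0051


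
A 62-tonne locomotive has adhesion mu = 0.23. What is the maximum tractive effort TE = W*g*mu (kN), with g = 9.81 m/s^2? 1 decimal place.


TE_max = W * g * mu
TE_max = 62 * 9.81 * 0.23
TE_max = 608.22 * 0.23
TE_max = 139.9 kN

139.9


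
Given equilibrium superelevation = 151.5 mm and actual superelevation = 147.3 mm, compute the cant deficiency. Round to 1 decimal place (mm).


Cant deficiency = equilibrium cant - actual cant
CD = 151.5 - 147.3
CD = 4.2 mm

4.2


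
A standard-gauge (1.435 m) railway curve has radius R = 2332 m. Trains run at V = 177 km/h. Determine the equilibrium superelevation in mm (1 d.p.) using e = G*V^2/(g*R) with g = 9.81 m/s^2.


Convert speed: V = 177 / 3.6 = 49.1667 m/s
Apply formula: e = 1.435 * 49.1667^2 / (9.81 * 2332)
e = 1.435 * 2417.3611 / 22876.92
e = 0.151634 m = 151.6 mm

151.6


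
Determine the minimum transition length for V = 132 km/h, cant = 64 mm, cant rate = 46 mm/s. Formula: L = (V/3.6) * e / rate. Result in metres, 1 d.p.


Convert speed: V = 132 / 3.6 = 36.6667 m/s
L = 36.6667 * 64 / 46
L = 2346.6667 / 46
L = 51.0 m

51.0


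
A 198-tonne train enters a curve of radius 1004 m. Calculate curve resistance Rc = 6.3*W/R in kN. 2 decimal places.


Rc = 6.3 * W / R
Rc = 6.3 * 198 / 1004
Rc = 1247.4 / 1004
Rc = 1.24 kN

1.24


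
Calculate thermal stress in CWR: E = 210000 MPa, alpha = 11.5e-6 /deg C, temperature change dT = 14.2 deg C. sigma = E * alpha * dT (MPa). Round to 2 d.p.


sigma = E * alpha * dT
sigma = 210000 * 11.5e-6 * 14.2
sigma = 2.415 * 14.2
sigma = 34.29 MPa

34.29


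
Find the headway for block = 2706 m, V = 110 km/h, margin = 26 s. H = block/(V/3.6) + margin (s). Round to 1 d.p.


V = 110 / 3.6 = 30.5556 m/s
Block traversal time = 2706 / 30.5556 = 88.56 s
Headway = 88.56 + 26
Headway = 114.6 s

114.6


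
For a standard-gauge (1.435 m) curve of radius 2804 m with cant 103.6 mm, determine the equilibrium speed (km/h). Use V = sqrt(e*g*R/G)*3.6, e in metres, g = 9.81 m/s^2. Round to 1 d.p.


Convert cant: e = 103.6 mm = 0.1036 m
V_ms = sqrt(0.1036 * 9.81 * 2804 / 1.435)
V_ms = sqrt(1985.888546) = 44.5633 m/s
V = 44.5633 * 3.6 = 160.4 km/h

160.4


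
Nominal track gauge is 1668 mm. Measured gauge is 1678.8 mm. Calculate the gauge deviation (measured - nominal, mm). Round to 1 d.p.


Deviation = measured - nominal
Deviation = 1678.8 - 1668
Deviation = 10.8 mm

10.8


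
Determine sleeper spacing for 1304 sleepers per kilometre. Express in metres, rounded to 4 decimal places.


Spacing = 1000 m / number of sleepers
Spacing = 1000 / 1304
Spacing = 0.7669 m

0.7669


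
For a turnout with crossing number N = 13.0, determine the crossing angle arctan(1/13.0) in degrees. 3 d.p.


1/N = 1/13.0 = 0.076923
angle = arctan(0.076923) = 0.076772 rad
angle = 0.076772 * 180/pi = 4.399 degrees

4.399


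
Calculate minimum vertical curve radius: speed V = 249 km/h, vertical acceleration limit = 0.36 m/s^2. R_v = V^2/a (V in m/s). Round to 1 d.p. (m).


Convert speed: V = 249 / 3.6 = 69.1667 m/s
V^2 = 4784.0278 m^2/s^2
R_v = 4784.0278 / 0.36
R_v = 13289.0 m

13289.0


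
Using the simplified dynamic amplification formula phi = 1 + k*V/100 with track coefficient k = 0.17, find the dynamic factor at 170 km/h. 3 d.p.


phi = 1 + k * V / 100
phi = 1 + 0.17 * 170 / 100
phi = 1 + 0.289
phi = 1.289

1.289


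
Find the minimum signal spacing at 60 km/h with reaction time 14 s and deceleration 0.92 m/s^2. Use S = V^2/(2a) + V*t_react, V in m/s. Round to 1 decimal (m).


V = 60 / 3.6 = 16.6667 m/s
Braking distance = 16.6667^2 / (2*0.92) = 150.9662 m
Sighting distance = 16.6667 * 14 = 233.3333 m
S = 150.9662 + 233.3333 = 384.3 m

384.3


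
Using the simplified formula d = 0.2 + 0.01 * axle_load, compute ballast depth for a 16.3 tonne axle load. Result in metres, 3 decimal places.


d = 0.2 + 0.01 * 16.3
d = 0.2 + 0.163
d = 0.363 m

0.363


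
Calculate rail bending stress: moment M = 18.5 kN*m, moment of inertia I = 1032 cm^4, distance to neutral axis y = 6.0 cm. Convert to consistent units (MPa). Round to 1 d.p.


Convert units:
M = 18.5 kN*m = 18500000 N*mm
y = 6.0 cm = 60 mm
I = 1032 cm^4 = 10320000 mm^4
sigma = 18500000 * 60 / 10320000
sigma = 107.6 MPa

107.6


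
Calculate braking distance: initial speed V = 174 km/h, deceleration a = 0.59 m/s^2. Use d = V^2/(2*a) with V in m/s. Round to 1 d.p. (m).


Convert speed: V = 174 / 3.6 = 48.3333 m/s
V^2 = 2336.1111
d = 2336.1111 / (2 * 0.59)
d = 2336.1111 / 1.18
d = 1979.8 m

1979.8


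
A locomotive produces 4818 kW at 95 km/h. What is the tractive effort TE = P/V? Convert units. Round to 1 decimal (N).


Convert: P = 4818 kW = 4818000 W
V = 95 / 3.6 = 26.3889 m/s
TE = 4818000 / 26.3889
TE = 182576.8 N

182576.8


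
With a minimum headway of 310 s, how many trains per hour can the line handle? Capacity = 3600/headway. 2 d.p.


Capacity = 3600 / headway
Capacity = 3600 / 310
Capacity = 11.61 trains/hour

11.61


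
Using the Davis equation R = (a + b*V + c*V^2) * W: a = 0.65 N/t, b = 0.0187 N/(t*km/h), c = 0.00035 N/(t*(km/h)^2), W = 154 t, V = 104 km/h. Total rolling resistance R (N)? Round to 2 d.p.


b*V = 0.0187 * 104 = 1.9448
c*V^2 = 0.00035 * 10816 = 3.7856
R_per_t = 0.65 + 1.9448 + 3.7856 = 6.3804 N/t
R_total = 6.3804 * 154 = 982.58 N

982.58


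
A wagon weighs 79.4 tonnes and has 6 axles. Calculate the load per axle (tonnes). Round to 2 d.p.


Load per axle = total weight / number of axles
Load = 79.4 / 6
Load = 13.23 tonnes

13.23


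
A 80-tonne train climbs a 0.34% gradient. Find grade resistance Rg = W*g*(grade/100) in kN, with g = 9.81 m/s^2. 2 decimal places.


Rg = W * 9.81 * grade / 100
Rg = 80 * 9.81 * 0.34 / 100
Rg = 784.8 * 0.0034
Rg = 2.67 kN

2.67


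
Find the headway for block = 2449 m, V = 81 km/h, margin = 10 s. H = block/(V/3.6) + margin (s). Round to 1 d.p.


V = 81 / 3.6 = 22.5 m/s
Block traversal time = 2449 / 22.5 = 108.8444 s
Headway = 108.8444 + 10
Headway = 118.8 s

118.8


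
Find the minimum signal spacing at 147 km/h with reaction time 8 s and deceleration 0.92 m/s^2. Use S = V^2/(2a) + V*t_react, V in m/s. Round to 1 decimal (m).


V = 147 / 3.6 = 40.8333 m/s
Braking distance = 40.8333^2 / (2*0.92) = 906.1745 m
Sighting distance = 40.8333 * 8 = 326.6667 m
S = 906.1745 + 326.6667 = 1232.8 m

1232.8


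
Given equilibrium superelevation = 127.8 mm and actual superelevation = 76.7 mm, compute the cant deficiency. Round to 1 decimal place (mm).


Cant deficiency = equilibrium cant - actual cant
CD = 127.8 - 76.7
CD = 51.1 mm

51.1


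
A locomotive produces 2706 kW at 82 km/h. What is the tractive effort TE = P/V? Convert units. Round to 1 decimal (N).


Convert: P = 2706 kW = 2706000 W
V = 82 / 3.6 = 22.7778 m/s
TE = 2706000 / 22.7778
TE = 118800.0 N

118800.0


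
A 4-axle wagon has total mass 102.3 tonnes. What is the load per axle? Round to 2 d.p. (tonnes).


Load per axle = total weight / number of axles
Load = 102.3 / 4
Load = 25.58 tonnes

25.58


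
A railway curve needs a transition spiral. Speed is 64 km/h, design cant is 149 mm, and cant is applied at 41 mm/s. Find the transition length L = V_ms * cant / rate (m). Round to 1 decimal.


Convert speed: V = 64 / 3.6 = 17.7778 m/s
L = 17.7778 * 149 / 41
L = 2648.8889 / 41
L = 64.6 m

64.6


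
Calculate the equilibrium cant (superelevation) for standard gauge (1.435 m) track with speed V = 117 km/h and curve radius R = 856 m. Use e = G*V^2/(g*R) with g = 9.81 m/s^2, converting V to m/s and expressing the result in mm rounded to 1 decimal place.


Convert speed: V = 117 / 3.6 = 32.5 m/s
Apply formula: e = 1.435 * 32.5^2 / (9.81 * 856)
e = 1.435 * 1056.25 / 8397.36
e = 0.180499 m = 180.5 mm

180.5


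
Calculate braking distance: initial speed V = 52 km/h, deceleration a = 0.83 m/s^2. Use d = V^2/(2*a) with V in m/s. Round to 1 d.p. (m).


Convert speed: V = 52 / 3.6 = 14.4444 m/s
V^2 = 208.642
d = 208.642 / (2 * 0.83)
d = 208.642 / 1.66
d = 125.7 m

125.7


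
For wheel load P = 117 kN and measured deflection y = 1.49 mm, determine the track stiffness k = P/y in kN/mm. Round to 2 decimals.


Track stiffness k = P / y
k = 117 / 1.49
k = 78.52 kN/mm

78.52


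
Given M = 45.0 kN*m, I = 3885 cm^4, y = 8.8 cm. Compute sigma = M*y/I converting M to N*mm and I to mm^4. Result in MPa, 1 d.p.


Convert units:
M = 45.0 kN*m = 45000000 N*mm
y = 8.8 cm = 88 mm
I = 3885 cm^4 = 38850000 mm^4
sigma = 45000000 * 88 / 38850000
sigma = 101.9 MPa

101.9
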